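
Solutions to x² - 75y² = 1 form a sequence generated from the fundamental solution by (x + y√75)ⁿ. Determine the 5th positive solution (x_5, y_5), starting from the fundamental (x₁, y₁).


Step 1: Find the fundamental solution (x₁, y₁) of x² - 75y² = 1.
  Expand √75 as a continued fraction. a₀ = ⌊√75⌋ = 8; iterate m_{k+1} = d_k·a_k − m_k, d_{k+1} = (75 − m_{k+1}²)/d_k, a_{k+1} = ⌊(a₀ + m_{k+1})/d_{k+1}⌋ (starting m₀ = 0, d₀ = 1), with convergents p_k = a_k·p_{k-1} + p_{k-2}, q_k = a_k·q_{k-1} + q_{k-2} (p₋₁ = 1, q₋₁ = 0):
  k = 0: a₀ = 8; p₀/q₀ = 8/1; p₀² − 75·q₀² = 64 − 75 = -11.
  k = 1: m = 8, d = 11, a = ⌊(8 + 8)/11⌋ = 1; p/q = (1·8 + 1)/(1·1 + 0) = 9/1; p² − 75·q² = 81 − 75 = 6.
  k = 2: m = 3, d = 6, a = ⌊(8 + 3)/6⌋ = 1; p/q = (1·9 + 8)/(1·1 + 1) = 17/2; p² − 75·q² = 289 − 300 = -11.
  k = 3: m = 3, d = 11, a = ⌊(8 + 3)/11⌋ = 1; p/q = (1·17 + 9)/(1·2 + 1) = 26/3; p² − 75·q² = 676 − 675 = 1.
  The first convergent with p² − 75·q² = 1 gives the fundamental solution (x₁, y₁) = (26, 3).
Step 2: Apply the recurrence (x_{n+1}, y_{n+1}) = (x₁x_n + 75y₁y_n, x₁y_n + y₁x_n) repeatedly.
  From (x_1, y_1) = (26, 3): x_2 = 26·26 + 75·3·3 = 1351; y_2 = 26·3 + 3·26 = 156.
  From (x_2, y_2) = (1351, 156): x_3 = 26·1351 + 75·3·156 = 70226; y_3 = 26·156 + 3·1351 = 8109.
  From (x_3, y_3) = (70226, 8109): x_4 = 26·70226 + 75·3·8109 = 3650401; y_4 = 26·8109 + 3·70226 = 421512.
  From (x_4, y_4) = (3650401, 421512): x_5 = 26·3650401 + 75·3·421512 = 189750626; y_5 = 26·421512 + 3·3650401 = 21910515.
Step 3: Verify x_5² - 75·y_5² = 36005300067391876 - 36005300067391875 = 1 (should be 1). ✓

(x_1, y_1) = (26, 3); (x_5, y_5) = (189750626, 21910515).


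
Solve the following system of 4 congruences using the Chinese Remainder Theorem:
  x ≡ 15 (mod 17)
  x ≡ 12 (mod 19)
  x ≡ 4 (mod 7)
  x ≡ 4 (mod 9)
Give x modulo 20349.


Product of moduli M = 17 · 19 · 7 · 9 = 20349.
Merge one congruence at a time:
  Start: x ≡ 15 (mod 17).
  Combine with x ≡ 12 (mod 19); new modulus lcm = 323.
    Write x = 15 + 17·t and substitute into x ≡ 12 (mod 19): 17·t ≡ 12 − 15 = -3 (mod 19).
    Reduce coefficients mod 19: 17·t ≡ 16 (mod 19).
    The inverse of 17 mod 19 is 9 (since 17·9 = 153 = 8·19 + 1), so t ≡ 9·16 = 144 ≡ 11 (mod 19).
    Then x = 15 + 17·11 = 202, valid modulo lcm(17, 19) = 323: x ≡ 202 (mod 323).
  Combine with x ≡ 4 (mod 7); new modulus lcm = 2261.
    Write x = 202 + 323·t and substitute into x ≡ 4 (mod 7): 323·t ≡ 4 − 202 = -198 (mod 7).
    Reduce coefficients mod 7: 1·t ≡ 5 (mod 7).
    So t ≡ 5 (mod 7).
    Then x = 202 + 323·5 = 1817, valid modulo lcm(323, 7) = 2261: x ≡ 1817 (mod 2261).
  Combine with x ≡ 4 (mod 9); new modulus lcm = 20349.
    Write x = 1817 + 2261·t and substitute into x ≡ 4 (mod 9): 2261·t ≡ 4 − 1817 = -1813 (mod 9).
    Reduce coefficients mod 9: 2·t ≡ 5 (mod 9).
    The inverse of 2 mod 9 is 5 (since 2·5 = 10 = 1·9 + 1), so t ≡ 5·5 = 25 ≡ 7 (mod 9).
    Then x = 1817 + 2261·7 = 17644, valid modulo lcm(2261, 9) = 20349: x ≡ 17644 (mod 20349).
Verify against each original: 17644 mod 17 = 15, 17644 mod 19 = 12, 17644 mod 7 = 4, 17644 mod 9 = 4.

x ≡ 17644 (mod 20349).


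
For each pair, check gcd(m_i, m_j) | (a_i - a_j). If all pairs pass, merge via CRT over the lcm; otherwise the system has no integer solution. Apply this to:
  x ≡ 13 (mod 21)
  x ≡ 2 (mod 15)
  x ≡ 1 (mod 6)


Moduli 21, 15, 6 are not pairwise coprime, so CRT works modulo lcm(m_i) when all pairwise compatibility conditions hold.
Pairwise compatibility: gcd(m_i, m_j) must divide a_i - a_j for every pair.
Merge one congruence at a time:
  Start: x ≡ 13 (mod 21).
  Combine with x ≡ 2 (mod 15): gcd(21, 15) = 3, and 2 - 13 = -11 is NOT divisible by 3.
    ⇒ system is inconsistent (no integer solution).

No solution (the system is inconsistent).


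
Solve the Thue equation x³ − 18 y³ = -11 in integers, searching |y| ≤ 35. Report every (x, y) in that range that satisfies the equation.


The equation is x³ - 18y³ = -11. For fixed y, x³ = 18·y³ − 11, so a solution requires the RHS to be a perfect cube.
Strategy: iterate y from -35 to 35, compute RHS = 18·y³ − 11, and check whether it is a (positive or negative) perfect cube.
Check small values of y:
  y = 0: RHS = -11 is not a perfect cube.
  y = 1: RHS = 7 is not a perfect cube.
  y = -1: RHS = -29 is not a perfect cube.
  y = 2: RHS = 133 is not a perfect cube.
  y = -2: RHS = -155 is not a perfect cube.
  y = 3: RHS = 475 is not a perfect cube.
  y = -3: RHS = -497 is not a perfect cube.
Continuing the search up to |y| = 35 finds no solutions either.
No (x, y) in the scanned range satisfies the equation.

No integer solutions with |y| ≤ 35.


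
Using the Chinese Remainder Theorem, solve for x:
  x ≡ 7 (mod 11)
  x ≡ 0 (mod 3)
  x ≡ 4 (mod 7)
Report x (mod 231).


Moduli 11, 3, 7 are pairwise coprime; by CRT there is a unique solution modulo M = 11 · 3 · 7 = 231.
Solve pairwise, accumulating the modulus:
  Start with x ≡ 7 (mod 11).
  Combine with x ≡ 0 (mod 3): since gcd(11, 3) = 1, we get a unique residue mod 33.
    Write x = 7 + 11·t and substitute into x ≡ 0 (mod 3): 11·t ≡ 0 − 7 = -7 (mod 3).
    Reduce coefficients mod 3: 2·t ≡ 2 (mod 3).
    The inverse of 2 mod 3 is 2 (since 2·2 = 4 = 1·3 + 1), so t ≡ 2·2 = 4 ≡ 1 (mod 3).
    Then x = 7 + 11·1 = 18, valid modulo lcm(11, 3) = 33: x ≡ 18 (mod 33).
  Combine with x ≡ 4 (mod 7): since gcd(33, 7) = 1, we get a unique residue mod 231.
    Write x = 18 + 33·t and substitute into x ≡ 4 (mod 7): 33·t ≡ 4 − 18 = -14 (mod 7).
    Reduce coefficients mod 7: 5·t ≡ 0 (mod 7).
    The inverse of 5 mod 7 is 3 (since 5·3 = 15 = 2·7 + 1), so t ≡ 3·0 = 0 ≡ 0 (mod 7).
    Then x = 18 + 33·0 = 18, valid modulo lcm(33, 7) = 231: x ≡ 18 (mod 231).
Verify: 18 mod 11 = 7 ✓, 18 mod 3 = 0 ✓, 18 mod 7 = 4 ✓.

x ≡ 18 (mod 231).


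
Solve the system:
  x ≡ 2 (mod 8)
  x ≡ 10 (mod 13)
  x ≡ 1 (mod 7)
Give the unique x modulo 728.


Moduli 8, 13, 7 are pairwise coprime; by CRT there is a unique solution modulo M = 8 · 13 · 7 = 728.
Solve pairwise, accumulating the modulus:
  Start with x ≡ 2 (mod 8).
  Combine with x ≡ 10 (mod 13): since gcd(8, 13) = 1, we get a unique residue mod 104.
    Write x = 2 + 8·t and substitute into x ≡ 10 (mod 13): 8·t ≡ 10 − 2 = 8 (mod 13).
    The inverse of 8 mod 13 is 5 (since 8·5 = 40 = 3·13 + 1), so t ≡ 5·8 = 40 ≡ 1 (mod 13).
    Then x = 2 + 8·1 = 10, valid modulo lcm(8, 13) = 104: x ≡ 10 (mod 104).
  Combine with x ≡ 1 (mod 7): since gcd(104, 7) = 1, we get a unique residue mod 728.
    Write x = 10 + 104·t and substitute into x ≡ 1 (mod 7): 104·t ≡ 1 − 10 = -9 (mod 7).
    Reduce coefficients mod 7: 6·t ≡ 5 (mod 7).
    The inverse of 6 mod 7 is 6 (since 6·6 = 36 = 5·7 + 1), so t ≡ 6·5 = 30 ≡ 2 (mod 7).
    Then x = 10 + 104·2 = 218, valid modulo lcm(104, 7) = 728: x ≡ 218 (mod 728).
Verify: 218 mod 8 = 2 ✓, 218 mod 13 = 10 ✓, 218 mod 7 = 1 ✓.

x ≡ 218 (mod 728).


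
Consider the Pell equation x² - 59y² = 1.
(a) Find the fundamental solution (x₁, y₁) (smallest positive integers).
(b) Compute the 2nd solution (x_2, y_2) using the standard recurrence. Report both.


Step 1: Find the fundamental solution (x₁, y₁) of x² - 59y² = 1.
  Expand √59 as a continued fraction. a₀ = ⌊√59⌋ = 7; iterate m_{k+1} = d_k·a_k − m_k, d_{k+1} = (59 − m_{k+1}²)/d_k, a_{k+1} = ⌊(a₀ + m_{k+1})/d_{k+1}⌋ (starting m₀ = 0, d₀ = 1), with convergents p_k = a_k·p_{k-1} + p_{k-2}, q_k = a_k·q_{k-1} + q_{k-2} (p₋₁ = 1, q₋₁ = 0):
  k = 0: a₀ = 7; p₀/q₀ = 7/1; p₀² − 59·q₀² = 49 − 59 = -10.
  k = 1: m = 7, d = 10, a = ⌊(7 + 7)/10⌋ = 1; p/q = (1·7 + 1)/(1·1 + 0) = 8/1; p² − 59·q² = 64 − 59 = 5.
  k = 2: m = 3, d = 5, a = ⌊(7 + 3)/5⌋ = 2; p/q = (2·8 + 7)/(2·1 + 1) = 23/3; p² − 59·q² = 529 − 531 = -2.
  k = 3: m = 7, d = 2, a = ⌊(7 + 7)/2⌋ = 7; p/q = (7·23 + 8)/(7·3 + 1) = 169/22; p² − 59·q² = 28561 − 28556 = 5.
  k = 4: m = 7, d = 5, a = ⌊(7 + 7)/5⌋ = 2; p/q = (2·169 + 23)/(2·22 + 3) = 361/47; p² − 59·q² = 130321 − 130331 = -10.
  k = 5: m = 3, d = 10, a = ⌊(7 + 3)/10⌋ = 1; p/q = (1·361 + 169)/(1·47 + 22) = 530/69; p² − 59·q² = 280900 − 280899 = 1.
  The first convergent with p² − 59·q² = 1 gives the fundamental solution (x₁, y₁) = (530, 69).
Step 2: Apply the recurrence (x_{n+1}, y_{n+1}) = (x₁x_n + 59y₁y_n, x₁y_n + y₁x_n) repeatedly.
  From (x_1, y_1) = (530, 69): x_2 = 530·530 + 59·69·69 = 561799; y_2 = 530·69 + 69·530 = 73140.
Step 3: Verify x_2² - 59·y_2² = 315618116401 - 315618116400 = 1 (should be 1). ✓

(x_1, y_1) = (530, 69); (x_2, y_2) = (561799, 73140).


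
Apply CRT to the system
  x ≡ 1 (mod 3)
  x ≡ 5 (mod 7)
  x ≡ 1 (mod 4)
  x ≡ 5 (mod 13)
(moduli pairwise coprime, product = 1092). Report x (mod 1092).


Product of moduli M = 3 · 7 · 4 · 13 = 1092.
Merge one congruence at a time:
  Start: x ≡ 1 (mod 3).
  Combine with x ≡ 5 (mod 7); new modulus lcm = 21.
    Write x = 1 + 3·t and substitute into x ≡ 5 (mod 7): 3·t ≡ 5 − 1 = 4 (mod 7).
    The inverse of 3 mod 7 is 5 (since 3·5 = 15 = 2·7 + 1), so t ≡ 5·4 = 20 ≡ 6 (mod 7).
    Then x = 1 + 3·6 = 19, valid modulo lcm(3, 7) = 21: x ≡ 19 (mod 21).
  Combine with x ≡ 1 (mod 4); new modulus lcm = 84.
    Write x = 19 + 21·t and substitute into x ≡ 1 (mod 4): 21·t ≡ 1 − 19 = -18 (mod 4).
    Reduce coefficients mod 4: 1·t ≡ 2 (mod 4).
    So t ≡ 2 (mod 4).
    Then x = 19 + 21·2 = 61, valid modulo lcm(21, 4) = 84: x ≡ 61 (mod 84).
  Combine with x ≡ 5 (mod 13); new modulus lcm = 1092.
    Write x = 61 + 84·t and substitute into x ≡ 5 (mod 13): 84·t ≡ 5 − 61 = -56 (mod 13).
    Reduce coefficients mod 13: 6·t ≡ 9 (mod 13).
    The inverse of 6 mod 13 is 11 (since 6·11 = 66 = 5·13 + 1), so t ≡ 11·9 = 99 ≡ 8 (mod 13).
    Then x = 61 + 84·8 = 733, valid modulo lcm(84, 13) = 1092: x ≡ 733 (mod 1092).
Verify against each original: 733 mod 3 = 1, 733 mod 7 = 5, 733 mod 4 = 1, 733 mod 13 = 5.

x ≡ 733 (mod 1092).


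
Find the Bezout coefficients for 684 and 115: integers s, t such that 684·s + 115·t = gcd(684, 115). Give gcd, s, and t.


Euclidean algorithm on (684, 115) — divide until remainder is 0:
  684 = 5 · 115 + 109
  115 = 1 · 109 + 6
  109 = 18 · 6 + 1
  6 = 6 · 1 + 0
gcd(684, 115) = 1.
Track Bezout coefficients alongside the remainders: start with r₀ = 684 = a·1 + b·0 (s = 1, t = 0) and r₁ = 115 = a·0 + b·1 (s = 0, t = 1); each new remainder r_{k+1} = r_{k-1} − q_k·r_k inherits s_{k+1} = s_{k-1} − q_k·s_k, t_{k+1} = t_{k-1} − q_k·t_k, so r_k = a·s_k + b·t_k at every step:
  q = 5: r = 109, s = 1 − 5·0 = 1, t = 0 − 5·1 = -5  (check: 684·1 + 115·(-5) = 109)
  q = 1: r = 6, s = 0 − 1·1 = -1, t = 1 − 1·(-5) = 6  (check: 684·(-1) + 115·6 = 6)
  q = 18: r = 1, s = 1 − 18·(-1) = 19, t = -5 − 18·6 = -113  (check: 684·19 + 115·(-113) = 1)
The row with r = 1 (the gcd) gives the Bezout coefficients s = 19, t = -113.
Result: 684 · (19) + 115 · (-113) = 1.

gcd(684, 115) = 1; s = 19, t = -113 (check: 684·19 + 115·(-113) = 1).


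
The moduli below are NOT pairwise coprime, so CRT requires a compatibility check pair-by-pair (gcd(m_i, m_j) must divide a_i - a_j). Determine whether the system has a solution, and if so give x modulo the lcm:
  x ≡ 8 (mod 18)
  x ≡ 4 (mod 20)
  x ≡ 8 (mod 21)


Moduli 18, 20, 21 are not pairwise coprime, so CRT works modulo lcm(m_i) when all pairwise compatibility conditions hold.
Pairwise compatibility: gcd(m_i, m_j) must divide a_i - a_j for every pair.
Merge one congruence at a time:
  Start: x ≡ 8 (mod 18).
  Combine with x ≡ 4 (mod 20): gcd(18, 20) = 2; 4 - 8 = -4, which IS divisible by 2, so compatible.
    Write x = 8 + 18·t and substitute into x ≡ 4 (mod 20): 18·t ≡ 4 − 8 = -4 (mod 20).
    Divide the congruence (and modulus) by g = 2: 9·t ≡ -2 (mod 10).
    Reduce coefficients mod 10: 9·t ≡ 8 (mod 10).
    The inverse of 9 mod 10 is 9 (since 9·9 = 81 = 8·10 + 1), so t ≡ 9·8 = 72 ≡ 2 (mod 10).
    Then x = 8 + 18·2 = 44, valid modulo lcm(18, 20) = 180: x ≡ 44 (mod 180).
  Combine with x ≡ 8 (mod 21): gcd(180, 21) = 3; 8 - 44 = -36, which IS divisible by 3, so compatible.
    Write x = 44 + 180·t and substitute into x ≡ 8 (mod 21): 180·t ≡ 8 − 44 = -36 (mod 21).
    Divide the congruence (and modulus) by g = 3: 60·t ≡ -12 (mod 7).
    Reduce coefficients mod 7: 4·t ≡ 2 (mod 7).
    The inverse of 4 mod 7 is 2 (since 4·2 = 8 = 1·7 + 1), so t ≡ 2·2 = 4 ≡ 4 (mod 7).
    Then x = 44 + 180·4 = 764, valid modulo lcm(180, 21) = 1260: x ≡ 764 (mod 1260).
Verify: 764 mod 18 = 8, 764 mod 20 = 4, 764 mod 21 = 8.

x ≡ 764 (mod 1260).


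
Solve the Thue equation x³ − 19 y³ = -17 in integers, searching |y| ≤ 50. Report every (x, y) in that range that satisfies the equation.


The equation is x³ - 19y³ = -17. For fixed y, x³ = 19·y³ − 17, so a solution requires the RHS to be a perfect cube.
Strategy: iterate y from -50 to 50, compute RHS = 19·y³ − 17, and check whether it is a (positive or negative) perfect cube.
Check small values of y:
  y = 0: RHS = -17 is not a perfect cube.
  y = 1: RHS = 2 is not a perfect cube.
  y = -1: RHS = -36 is not a perfect cube.
  y = 2: RHS = 135 is not a perfect cube.
  y = -2: RHS = -169 is not a perfect cube.
  y = 3: RHS = 496 is not a perfect cube.
  y = -3: RHS = -530 is not a perfect cube.
Continuing the search up to |y| = 50 finds no solutions either.
No (x, y) in the scanned range satisfies the equation.

No integer solutions with |y| ≤ 50.


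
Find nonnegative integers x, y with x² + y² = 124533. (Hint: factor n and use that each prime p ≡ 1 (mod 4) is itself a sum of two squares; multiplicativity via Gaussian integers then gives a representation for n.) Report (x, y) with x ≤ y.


Step 1: Factor n = 124533 = 3^2 · 101 · 137.
Step 2: Check the mod-4 condition on each prime factor: 3 ≡ 3 (mod 4), exponent 2 (must be even); 101 ≡ 1 (mod 4), exponent 1; 137 ≡ 1 (mod 4), exponent 1.
All primes ≡ 3 (mod 4) appear to even exponent (or don't appear), so by the two-squares theorem n IS expressible as a sum of two squares.
Step 3: Build a representation. Group n = k² · m with k = 3 and m = 101 · 137 = 13837 (a product of primes ≡ 1 (mod 4)); a representation of m scales to one of n via (k·x)² + (k·y)² = k²(x² + y²). Each prime p ≡ 1 (mod 4) is itself a sum of two squares; find a² by testing p − a² for a perfect square:
  101: 101 − 1² = 100 = 10² ⇒ 101 = 1² + 10².
  137: 137 − 1² = 136, 137 − 2² = 133, 137 − 3² = 128, 137 − 4² = 121 = 11² ⇒ 137 = 4² + 11².
  Combine using the Brahmagupta–Fibonacci identity (a² + b²)(c² + d²) = (ac − bd)² + (ad + bc)² = (ac + bd)² + (ad − bc)²:
  101 · 137 = 13837: from (1² + 10²)(4² + 11²), take (1·4 − 10·11, 1·11 + 10·4) = (4 − 110, 11 + 40) = (-106, 51); dropping signs (only squares matter) gives (106, 51); check 106² + 51² = 11236 + 2601 = 13837 ✓.
  Scale by k = 3: (3·106, 3·51) = (318, 153).
Step 4: Order so x ≤ y and verify: 153² + 318² = 23409 + 101124 = 124533 = n. ✓

n = 124533 = 153² + 318² (one valid representation with x ≤ y).


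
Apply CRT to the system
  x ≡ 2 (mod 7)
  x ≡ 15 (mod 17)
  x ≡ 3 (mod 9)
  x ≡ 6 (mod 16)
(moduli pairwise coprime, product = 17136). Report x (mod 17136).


Product of moduli M = 7 · 17 · 9 · 16 = 17136.
Merge one congruence at a time:
  Start: x ≡ 2 (mod 7).
  Combine with x ≡ 15 (mod 17); new modulus lcm = 119.
    Write x = 2 + 7·t and substitute into x ≡ 15 (mod 17): 7·t ≡ 15 − 2 = 13 (mod 17).
    The inverse of 7 mod 17 is 5 (since 7·5 = 35 = 2·17 + 1), so t ≡ 5·13 = 65 ≡ 14 (mod 17).
    Then x = 2 + 7·14 = 100, valid modulo lcm(7, 17) = 119: x ≡ 100 (mod 119).
  Combine with x ≡ 3 (mod 9); new modulus lcm = 1071.
    Write x = 100 + 119·t and substitute into x ≡ 3 (mod 9): 119·t ≡ 3 − 100 = -97 (mod 9).
    Reduce coefficients mod 9: 2·t ≡ 2 (mod 9).
    The inverse of 2 mod 9 is 5 (since 2·5 = 10 = 1·9 + 1), so t ≡ 5·2 = 10 ≡ 1 (mod 9).
    Then x = 100 + 119·1 = 219, valid modulo lcm(119, 9) = 1071: x ≡ 219 (mod 1071).
  Combine with x ≡ 6 (mod 16); new modulus lcm = 17136.
    Write x = 219 + 1071·t and substitute into x ≡ 6 (mod 16): 1071·t ≡ 6 − 219 = -213 (mod 16).
    Reduce coefficients mod 16: 15·t ≡ 11 (mod 16).
    The inverse of 15 mod 16 is 15 (since 15·15 = 225 = 14·16 + 1), so t ≡ 15·11 = 165 ≡ 5 (mod 16).
    Then x = 219 + 1071·5 = 5574, valid modulo lcm(1071, 16) = 17136: x ≡ 5574 (mod 17136).
Verify against each original: 5574 mod 7 = 2, 5574 mod 17 = 15, 5574 mod 9 = 3, 5574 mod 16 = 6.

x ≡ 5574 (mod 17136).


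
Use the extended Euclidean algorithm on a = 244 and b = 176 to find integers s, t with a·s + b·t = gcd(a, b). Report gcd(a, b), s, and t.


Euclidean algorithm on (244, 176) — divide until remainder is 0:
  244 = 1 · 176 + 68
  176 = 2 · 68 + 40
  68 = 1 · 40 + 28
  40 = 1 · 28 + 12
  28 = 2 · 12 + 4
  12 = 3 · 4 + 0
gcd(244, 176) = 4.
Track Bezout coefficients alongside the remainders: start with r₀ = 244 = a·1 + b·0 (s = 1, t = 0) and r₁ = 176 = a·0 + b·1 (s = 0, t = 1); each new remainder r_{k+1} = r_{k-1} − q_k·r_k inherits s_{k+1} = s_{k-1} − q_k·s_k, t_{k+1} = t_{k-1} − q_k·t_k, so r_k = a·s_k + b·t_k at every step:
  q = 1: r = 68, s = 1 − 1·0 = 1, t = 0 − 1·1 = -1  (check: 244·1 + 176·(-1) = 68)
  q = 2: r = 40, s = 0 − 2·1 = -2, t = 1 − 2·(-1) = 3  (check: 244·(-2) + 176·3 = 40)
  q = 1: r = 28, s = 1 − 1·(-2) = 3, t = -1 − 1·3 = -4  (check: 244·3 + 176·(-4) = 28)
  q = 1: r = 12, s = -2 − 1·3 = -5, t = 3 − 1·(-4) = 7  (check: 244·(-5) + 176·7 = 12)
  q = 2: r = 4, s = 3 − 2·(-5) = 13, t = -4 − 2·7 = -18  (check: 244·13 + 176·(-18) = 4)
The row with r = 4 (the gcd) gives the Bezout coefficients s = 13, t = -18.
Result: 244 · (13) + 176 · (-18) = 4.

gcd(244, 176) = 4; s = 13, t = -18 (check: 244·13 + 176·(-18) = 4).


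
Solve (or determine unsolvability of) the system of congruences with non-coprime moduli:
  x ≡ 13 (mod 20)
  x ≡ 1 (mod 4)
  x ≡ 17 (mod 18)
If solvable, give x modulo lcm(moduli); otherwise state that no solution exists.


Moduli 20, 4, 18 are not pairwise coprime, so CRT works modulo lcm(m_i) when all pairwise compatibility conditions hold.
Pairwise compatibility: gcd(m_i, m_j) must divide a_i - a_j for every pair.
Merge one congruence at a time:
  Start: x ≡ 13 (mod 20).
  Combine with x ≡ 1 (mod 4): gcd(20, 4) = 4; 1 - 13 = -12, which IS divisible by 4, so compatible.
    Write x = 13 + 20·t and substitute into x ≡ 1 (mod 4): 20·t ≡ 1 − 13 = -12 (mod 4).
    Divide the congruence (and modulus) by g = 4: 5·t ≡ -3 (mod 1).
    Modulo 1 every t works; take t = 0.
    Then x = 13 + 20·0 = 13, valid modulo lcm(20, 4) = 20: x ≡ 13 (mod 20).
  Combine with x ≡ 17 (mod 18): gcd(20, 18) = 2; 17 - 13 = 4, which IS divisible by 2, so compatible.
    Write x = 13 + 20·t and substitute into x ≡ 17 (mod 18): 20·t ≡ 17 − 13 = 4 (mod 18).
    Divide the congruence (and modulus) by g = 2: 10·t ≡ 2 (mod 9).
    Reduce coefficients mod 9: 1·t ≡ 2 (mod 9).
    So t ≡ 2 (mod 9).
    Then x = 13 + 20·2 = 53, valid modulo lcm(20, 18) = 180: x ≡ 53 (mod 180).
Verify: 53 mod 20 = 13, 53 mod 4 = 1, 53 mod 18 = 17.

x ≡ 53 (mod 180).


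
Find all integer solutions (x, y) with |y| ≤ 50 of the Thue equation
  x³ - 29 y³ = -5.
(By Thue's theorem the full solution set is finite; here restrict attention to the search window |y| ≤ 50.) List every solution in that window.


The equation is x³ - 29y³ = -5. For fixed y, x³ = 29·y³ − 5, so a solution requires the RHS to be a perfect cube.
Strategy: iterate y from -50 to 50, compute RHS = 29·y³ − 5, and check whether it is a (positive or negative) perfect cube.
Check small values of y:
  y = 0: RHS = -5 is not a perfect cube.
  y = 1: RHS = 24 is not a perfect cube.
  y = -1: RHS = -34 is not a perfect cube.
  y = 2: RHS = 227 is not a perfect cube.
  y = -2: RHS = -237 is not a perfect cube.
  y = 3: RHS = 778 is not a perfect cube.
  y = -3: RHS = -788 is not a perfect cube.
Continuing the search up to |y| = 50 finds no solutions either.
No (x, y) in the scanned range satisfies the equation.

No integer solutions with |y| ≤ 50.


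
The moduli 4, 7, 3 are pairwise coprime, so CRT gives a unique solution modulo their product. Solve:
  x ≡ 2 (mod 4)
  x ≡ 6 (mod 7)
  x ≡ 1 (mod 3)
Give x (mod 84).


Moduli 4, 7, 3 are pairwise coprime; by CRT there is a unique solution modulo M = 4 · 7 · 3 = 84.
Solve pairwise, accumulating the modulus:
  Start with x ≡ 2 (mod 4).
  Combine with x ≡ 6 (mod 7): since gcd(4, 7) = 1, we get a unique residue mod 28.
    Write x = 2 + 4·t and substitute into x ≡ 6 (mod 7): 4·t ≡ 6 − 2 = 4 (mod 7).
    The inverse of 4 mod 7 is 2 (since 4·2 = 8 = 1·7 + 1), so t ≡ 2·4 = 8 ≡ 1 (mod 7).
    Then x = 2 + 4·1 = 6, valid modulo lcm(4, 7) = 28: x ≡ 6 (mod 28).
  Combine with x ≡ 1 (mod 3): since gcd(28, 3) = 1, we get a unique residue mod 84.
    Write x = 6 + 28·t and substitute into x ≡ 1 (mod 3): 28·t ≡ 1 − 6 = -5 (mod 3).
    Reduce coefficients mod 3: 1·t ≡ 1 (mod 3).
    So t ≡ 1 (mod 3).
    Then x = 6 + 28·1 = 34, valid modulo lcm(28, 3) = 84: x ≡ 34 (mod 84).
Verify: 34 mod 4 = 2 ✓, 34 mod 7 = 6 ✓, 34 mod 3 = 1 ✓.

x ≡ 34 (mod 84).


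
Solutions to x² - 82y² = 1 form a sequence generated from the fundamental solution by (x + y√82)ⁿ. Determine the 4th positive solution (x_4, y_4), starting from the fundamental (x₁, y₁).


Step 1: Find the fundamental solution (x₁, y₁) of x² - 82y² = 1.
  Expand √82 as a continued fraction. a₀ = ⌊√82⌋ = 9; iterate m_{k+1} = d_k·a_k − m_k, d_{k+1} = (82 − m_{k+1}²)/d_k, a_{k+1} = ⌊(a₀ + m_{k+1})/d_{k+1}⌋ (starting m₀ = 0, d₀ = 1), with convergents p_k = a_k·p_{k-1} + p_{k-2}, q_k = a_k·q_{k-1} + q_{k-2} (p₋₁ = 1, q₋₁ = 0):
  k = 0: a₀ = 9; p₀/q₀ = 9/1; p₀² − 82·q₀² = 81 − 82 = -1.
  k = 1: m = 9, d = 1, a = ⌊(9 + 9)/1⌋ = 18; p/q = (18·9 + 1)/(18·1 + 0) = 163/18; p² − 82·q² = 26569 − 26568 = 1.
  The first convergent with p² − 82·q² = 1 gives the fundamental solution (x₁, y₁) = (163, 18).
Step 2: Apply the recurrence (x_{n+1}, y_{n+1}) = (x₁x_n + 82y₁y_n, x₁y_n + y₁x_n) repeatedly.
  From (x_1, y_1) = (163, 18): x_2 = 163·163 + 82·18·18 = 53137; y_2 = 163·18 + 18·163 = 5868.
  From (x_2, y_2) = (53137, 5868): x_3 = 163·53137 + 82·18·5868 = 17322499; y_3 = 163·5868 + 18·53137 = 1912950.
  From (x_3, y_3) = (17322499, 1912950): x_4 = 163·17322499 + 82·18·1912950 = 5647081537; y_4 = 163·1912950 + 18·17322499 = 623615832.
Step 3: Verify x_4² - 82·y_4² = 31889529885526282369 - 31889529885526282368 = 1 (should be 1). ✓

(x_1, y_1) = (163, 18); (x_4, y_4) = (5647081537, 623615832).


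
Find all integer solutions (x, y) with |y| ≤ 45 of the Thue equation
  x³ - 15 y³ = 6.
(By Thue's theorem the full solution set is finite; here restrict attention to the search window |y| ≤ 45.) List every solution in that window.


The equation is x³ - 15y³ = 6. For fixed y, x³ = 15·y³ + 6, so a solution requires the RHS to be a perfect cube.
Strategy: iterate y from -45 to 45, compute RHS = 15·y³ + 6, and check whether it is a (positive or negative) perfect cube.
Check small values of y:
  y = 0: RHS = 6 is not a perfect cube.
  y = 1: RHS = 21 is not a perfect cube.
  y = -1: RHS = -9 is not a perfect cube.
  y = 2: RHS = 126 is not a perfect cube.
  y = -2: RHS = -114 is not a perfect cube.
  y = 3: RHS = 411 is not a perfect cube.
  y = -3: RHS = -399 is not a perfect cube.
Continuing the search up to |y| = 45 finds no solutions either.
No (x, y) in the scanned range satisfies the equation.

No integer solutions with |y| ≤ 45.


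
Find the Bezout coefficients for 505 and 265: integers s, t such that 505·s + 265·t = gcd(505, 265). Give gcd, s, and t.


Euclidean algorithm on (505, 265) — divide until remainder is 0:
  505 = 1 · 265 + 240
  265 = 1 · 240 + 25
  240 = 9 · 25 + 15
  25 = 1 · 15 + 10
  15 = 1 · 10 + 5
  10 = 2 · 5 + 0
gcd(505, 265) = 5.
Track Bezout coefficients alongside the remainders: start with r₀ = 505 = a·1 + b·0 (s = 1, t = 0) and r₁ = 265 = a·0 + b·1 (s = 0, t = 1); each new remainder r_{k+1} = r_{k-1} − q_k·r_k inherits s_{k+1} = s_{k-1} − q_k·s_k, t_{k+1} = t_{k-1} − q_k·t_k, so r_k = a·s_k + b·t_k at every step:
  q = 1: r = 240, s = 1 − 1·0 = 1, t = 0 − 1·1 = -1  (check: 505·1 + 265·(-1) = 240)
  q = 1: r = 25, s = 0 − 1·1 = -1, t = 1 − 1·(-1) = 2  (check: 505·(-1) + 265·2 = 25)
  q = 9: r = 15, s = 1 − 9·(-1) = 10, t = -1 − 9·2 = -19  (check: 505·10 + 265·(-19) = 15)
  q = 1: r = 10, s = -1 − 1·10 = -11, t = 2 − 1·(-19) = 21  (check: 505·(-11) + 265·21 = 10)
  q = 1: r = 5, s = 10 − 1·(-11) = 21, t = -19 − 1·21 = -40  (check: 505·21 + 265·(-40) = 5)
The row with r = 5 (the gcd) gives the Bezout coefficients s = 21, t = -40.
Result: 505 · (21) + 265 · (-40) = 5.

gcd(505, 265) = 5; s = 21, t = -40 (check: 505·21 + 265·(-40) = 5).


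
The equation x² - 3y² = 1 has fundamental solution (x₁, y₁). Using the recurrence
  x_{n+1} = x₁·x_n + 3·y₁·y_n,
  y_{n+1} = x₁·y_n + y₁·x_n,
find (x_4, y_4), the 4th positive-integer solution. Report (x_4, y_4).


Step 1: Find the fundamental solution (x₁, y₁) of x² - 3y² = 1.
  Expand √3 as a continued fraction. a₀ = ⌊√3⌋ = 1; iterate m_{k+1} = d_k·a_k − m_k, d_{k+1} = (3 − m_{k+1}²)/d_k, a_{k+1} = ⌊(a₀ + m_{k+1})/d_{k+1}⌋ (starting m₀ = 0, d₀ = 1), with convergents p_k = a_k·p_{k-1} + p_{k-2}, q_k = a_k·q_{k-1} + q_{k-2} (p₋₁ = 1, q₋₁ = 0):
  k = 0: a₀ = 1; p₀/q₀ = 1/1; p₀² − 3·q₀² = 1 − 3 = -2.
  k = 1: m = 1, d = 2, a = ⌊(1 + 1)/2⌋ = 1; p/q = (1·1 + 1)/(1·1 + 0) = 2/1; p² − 3·q² = 4 − 3 = 1.
  The first convergent with p² − 3·q² = 1 gives the fundamental solution (x₁, y₁) = (2, 1).
Step 2: Apply the recurrence (x_{n+1}, y_{n+1}) = (x₁x_n + 3y₁y_n, x₁y_n + y₁x_n) repeatedly.
  From (x_1, y_1) = (2, 1): x_2 = 2·2 + 3·1·1 = 7; y_2 = 2·1 + 1·2 = 4.
  From (x_2, y_2) = (7, 4): x_3 = 2·7 + 3·1·4 = 26; y_3 = 2·4 + 1·7 = 15.
  From (x_3, y_3) = (26, 15): x_4 = 2·26 + 3·1·15 = 97; y_4 = 2·15 + 1·26 = 56.
Step 3: Verify x_4² - 3·y_4² = 9409 - 9408 = 1 (should be 1). ✓

(x_1, y_1) = (2, 1); (x_4, y_4) = (97, 56).


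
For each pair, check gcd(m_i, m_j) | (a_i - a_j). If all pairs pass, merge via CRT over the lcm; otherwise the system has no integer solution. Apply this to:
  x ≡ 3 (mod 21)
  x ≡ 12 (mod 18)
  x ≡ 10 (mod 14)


Moduli 21, 18, 14 are not pairwise coprime, so CRT works modulo lcm(m_i) when all pairwise compatibility conditions hold.
Pairwise compatibility: gcd(m_i, m_j) must divide a_i - a_j for every pair.
Merge one congruence at a time:
  Start: x ≡ 3 (mod 21).
  Combine with x ≡ 12 (mod 18): gcd(21, 18) = 3; 12 - 3 = 9, which IS divisible by 3, so compatible.
    Write x = 3 + 21·t and substitute into x ≡ 12 (mod 18): 21·t ≡ 12 − 3 = 9 (mod 18).
    Divide the congruence (and modulus) by g = 3: 7·t ≡ 3 (mod 6).
    Reduce coefficients mod 6: 1·t ≡ 3 (mod 6).
    So t ≡ 3 (mod 6).
    Then x = 3 + 21·3 = 66, valid modulo lcm(21, 18) = 126: x ≡ 66 (mod 126).
  Combine with x ≡ 10 (mod 14): gcd(126, 14) = 14; 10 - 66 = -56, which IS divisible by 14, so compatible.
    Write x = 66 + 126·t and substitute into x ≡ 10 (mod 14): 126·t ≡ 10 − 66 = -56 (mod 14).
    Divide the congruence (and modulus) by g = 14: 9·t ≡ -4 (mod 1).
    Modulo 1 every t works; take t = 0.
    Then x = 66 + 126·0 = 66, valid modulo lcm(126, 14) = 126: x ≡ 66 (mod 126).
Verify: 66 mod 21 = 3, 66 mod 18 = 12, 66 mod 14 = 10.

x ≡ 66 (mod 126).


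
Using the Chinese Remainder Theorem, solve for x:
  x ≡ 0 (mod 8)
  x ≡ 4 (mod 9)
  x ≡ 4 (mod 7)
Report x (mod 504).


Moduli 8, 9, 7 are pairwise coprime; by CRT there is a unique solution modulo M = 8 · 9 · 7 = 504.
Solve pairwise, accumulating the modulus:
  Start with x ≡ 0 (mod 8).
  Combine with x ≡ 4 (mod 9): since gcd(8, 9) = 1, we get a unique residue mod 72.
    Write x = 0 + 8·t and substitute into x ≡ 4 (mod 9): 8·t ≡ 4 − 0 = 4 (mod 9).
    The inverse of 8 mod 9 is 8 (since 8·8 = 64 = 7·9 + 1), so t ≡ 8·4 = 32 ≡ 5 (mod 9).
    Then x = 0 + 8·5 = 40, valid modulo lcm(8, 9) = 72: x ≡ 40 (mod 72).
  Combine with x ≡ 4 (mod 7): since gcd(72, 7) = 1, we get a unique residue mod 504.
    Write x = 40 + 72·t and substitute into x ≡ 4 (mod 7): 72·t ≡ 4 − 40 = -36 (mod 7).
    Reduce coefficients mod 7: 2·t ≡ 6 (mod 7).
    The inverse of 2 mod 7 is 4 (since 2·4 = 8 = 1·7 + 1), so t ≡ 4·6 = 24 ≡ 3 (mod 7).
    Then x = 40 + 72·3 = 256, valid modulo lcm(72, 7) = 504: x ≡ 256 (mod 504).
Verify: 256 mod 8 = 0 ✓, 256 mod 9 = 4 ✓, 256 mod 7 = 4 ✓.

x ≡ 256 (mod 504).


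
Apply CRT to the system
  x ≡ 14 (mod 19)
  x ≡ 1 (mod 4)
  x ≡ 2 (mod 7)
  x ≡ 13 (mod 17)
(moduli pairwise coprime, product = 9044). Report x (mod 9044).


Product of moduli M = 19 · 4 · 7 · 17 = 9044.
Merge one congruence at a time:
  Start: x ≡ 14 (mod 19).
  Combine with x ≡ 1 (mod 4); new modulus lcm = 76.
    Write x = 14 + 19·t and substitute into x ≡ 1 (mod 4): 19·t ≡ 1 − 14 = -13 (mod 4).
    Reduce coefficients mod 4: 3·t ≡ 3 (mod 4).
    The inverse of 3 mod 4 is 3 (since 3·3 = 9 = 2·4 + 1), so t ≡ 3·3 = 9 ≡ 1 (mod 4).
    Then x = 14 + 19·1 = 33, valid modulo lcm(19, 4) = 76: x ≡ 33 (mod 76).
  Combine with x ≡ 2 (mod 7); new modulus lcm = 532.
    Write x = 33 + 76·t and substitute into x ≡ 2 (mod 7): 76·t ≡ 2 − 33 = -31 (mod 7).
    Reduce coefficients mod 7: 6·t ≡ 4 (mod 7).
    The inverse of 6 mod 7 is 6 (since 6·6 = 36 = 5·7 + 1), so t ≡ 6·4 = 24 ≡ 3 (mod 7).
    Then x = 33 + 76·3 = 261, valid modulo lcm(76, 7) = 532: x ≡ 261 (mod 532).
  Combine with x ≡ 13 (mod 17); new modulus lcm = 9044.
    Write x = 261 + 532·t and substitute into x ≡ 13 (mod 17): 532·t ≡ 13 − 261 = -248 (mod 17).
    Reduce coefficients mod 17: 5·t ≡ 7 (mod 17).
    The inverse of 5 mod 17 is 7 (since 5·7 = 35 = 2·17 + 1), so t ≡ 7·7 = 49 ≡ 15 (mod 17).
    Then x = 261 + 532·15 = 8241, valid modulo lcm(532, 17) = 9044: x ≡ 8241 (mod 9044).
Verify against each original: 8241 mod 19 = 14, 8241 mod 4 = 1, 8241 mod 7 = 2, 8241 mod 17 = 13.

x ≡ 8241 (mod 9044).


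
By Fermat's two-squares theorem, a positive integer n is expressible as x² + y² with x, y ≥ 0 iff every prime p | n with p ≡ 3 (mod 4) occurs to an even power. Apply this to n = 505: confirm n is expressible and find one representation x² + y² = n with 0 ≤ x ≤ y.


Step 1: Factor n = 505 = 5 · 101.
Step 2: Check the mod-4 condition on each prime factor: 5 ≡ 1 (mod 4), exponent 1; 101 ≡ 1 (mod 4), exponent 1.
All primes ≡ 3 (mod 4) appear to even exponent (or don't appear), so by the two-squares theorem n IS expressible as a sum of two squares.
Step 3: Build a representation. Here n = 5 · 101 is a product of primes ≡ 1 (mod 4). Each prime p ≡ 1 (mod 4) is itself a sum of two squares; find a² by testing p − a² for a perfect square:
  5: 5 − 1² = 4 = 2² ⇒ 5 = 1² + 2².
  101: 101 − 1² = 100 = 10² ⇒ 101 = 1² + 10².
  Combine using the Brahmagupta–Fibonacci identity (a² + b²)(c² + d²) = (ac − bd)² + (ad + bc)² = (ac + bd)² + (ad − bc)²:
  5 · 101 = 505: from (1² + 2²)(1² + 10²), take (1·1 − 2·10, 1·10 + 2·1) = (1 − 20, 10 + 2) = (-19, 12); dropping signs (only squares matter) gives (19, 12); check 19² + 12² = 361 + 144 = 505 ✓.
Step 4: Order so x ≤ y and verify: 12² + 19² = 144 + 361 = 505 = n. ✓

n = 505 = 12² + 19² (one valid representation with x ≤ y).


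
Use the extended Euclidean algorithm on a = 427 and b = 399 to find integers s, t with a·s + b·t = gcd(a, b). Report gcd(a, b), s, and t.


Euclidean algorithm on (427, 399) — divide until remainder is 0:
  427 = 1 · 399 + 28
  399 = 14 · 28 + 7
  28 = 4 · 7 + 0
gcd(427, 399) = 7.
Track Bezout coefficients alongside the remainders: start with r₀ = 427 = a·1 + b·0 (s = 1, t = 0) and r₁ = 399 = a·0 + b·1 (s = 0, t = 1); each new remainder r_{k+1} = r_{k-1} − q_k·r_k inherits s_{k+1} = s_{k-1} − q_k·s_k, t_{k+1} = t_{k-1} − q_k·t_k, so r_k = a·s_k + b·t_k at every step:
  q = 1: r = 28, s = 1 − 1·0 = 1, t = 0 − 1·1 = -1  (check: 427·1 + 399·(-1) = 28)
  q = 14: r = 7, s = 0 − 14·1 = -14, t = 1 − 14·(-1) = 15  (check: 427·(-14) + 399·15 = 7)
The row with r = 7 (the gcd) gives the Bezout coefficients s = -14, t = 15.
Result: 427 · (-14) + 399 · (15) = 7.

gcd(427, 399) = 7; s = -14, t = 15 (check: 427·(-14) + 399·15 = 7).


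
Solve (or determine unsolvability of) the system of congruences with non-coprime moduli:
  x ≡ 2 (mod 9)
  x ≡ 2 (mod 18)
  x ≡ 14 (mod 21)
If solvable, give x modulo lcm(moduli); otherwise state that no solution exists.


Moduli 9, 18, 21 are not pairwise coprime, so CRT works modulo lcm(m_i) when all pairwise compatibility conditions hold.
Pairwise compatibility: gcd(m_i, m_j) must divide a_i - a_j for every pair.
Merge one congruence at a time:
  Start: x ≡ 2 (mod 9).
  Combine with x ≡ 2 (mod 18): gcd(9, 18) = 9; 2 - 2 = 0, which IS divisible by 9, so compatible.
    Write x = 2 + 9·t and substitute into x ≡ 2 (mod 18): 9·t ≡ 2 − 2 = 0 (mod 18).
    Divide the congruence (and modulus) by g = 9: 1·t ≡ 0 (mod 2).
    So t ≡ 0 (mod 2).
    Then x = 2 + 9·0 = 2, valid modulo lcm(9, 18) = 18: x ≡ 2 (mod 18).
  Combine with x ≡ 14 (mod 21): gcd(18, 21) = 3; 14 - 2 = 12, which IS divisible by 3, so compatible.
    Write x = 2 + 18·t and substitute into x ≡ 14 (mod 21): 18·t ≡ 14 − 2 = 12 (mod 21).
    Divide the congruence (and modulus) by g = 3: 6·t ≡ 4 (mod 7).
    The inverse of 6 mod 7 is 6 (since 6·6 = 36 = 5·7 + 1), so t ≡ 6·4 = 24 ≡ 3 (mod 7).
    Then x = 2 + 18·3 = 56, valid modulo lcm(18, 21) = 126: x ≡ 56 (mod 126).
Verify: 56 mod 9 = 2, 56 mod 18 = 2, 56 mod 21 = 14.

x ≡ 56 (mod 126).


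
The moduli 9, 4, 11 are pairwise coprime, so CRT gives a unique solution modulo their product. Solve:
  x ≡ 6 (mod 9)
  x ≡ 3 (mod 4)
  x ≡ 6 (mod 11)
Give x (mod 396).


Moduli 9, 4, 11 are pairwise coprime; by CRT there is a unique solution modulo M = 9 · 4 · 11 = 396.
Solve pairwise, accumulating the modulus:
  Start with x ≡ 6 (mod 9).
  Combine with x ≡ 3 (mod 4): since gcd(9, 4) = 1, we get a unique residue mod 36.
    Write x = 6 + 9·t and substitute into x ≡ 3 (mod 4): 9·t ≡ 3 − 6 = -3 (mod 4).
    Reduce coefficients mod 4: 1·t ≡ 1 (mod 4).
    So t ≡ 1 (mod 4).
    Then x = 6 + 9·1 = 15, valid modulo lcm(9, 4) = 36: x ≡ 15 (mod 36).
  Combine with x ≡ 6 (mod 11): since gcd(36, 11) = 1, we get a unique residue mod 396.
    Write x = 15 + 36·t and substitute into x ≡ 6 (mod 11): 36·t ≡ 6 − 15 = -9 (mod 11).
    Reduce coefficients mod 11: 3·t ≡ 2 (mod 11).
    The inverse of 3 mod 11 is 4 (since 3·4 = 12 = 1·11 + 1), so t ≡ 4·2 = 8 ≡ 8 (mod 11).
    Then x = 15 + 36·8 = 303, valid modulo lcm(36, 11) = 396: x ≡ 303 (mod 396).
Verify: 303 mod 9 = 6 ✓, 303 mod 4 = 3 ✓, 303 mod 11 = 6 ✓.

x ≡ 303 (mod 396).


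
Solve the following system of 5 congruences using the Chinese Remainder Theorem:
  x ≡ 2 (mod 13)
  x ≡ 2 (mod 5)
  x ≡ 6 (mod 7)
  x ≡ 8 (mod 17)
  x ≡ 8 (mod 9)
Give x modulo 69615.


Product of moduli M = 13 · 5 · 7 · 17 · 9 = 69615.
Merge one congruence at a time:
  Start: x ≡ 2 (mod 13).
  Combine with x ≡ 2 (mod 5); new modulus lcm = 65.
    Write x = 2 + 13·t and substitute into x ≡ 2 (mod 5): 13·t ≡ 2 − 2 = 0 (mod 5).
    Reduce coefficients mod 5: 3·t ≡ 0 (mod 5).
    The inverse of 3 mod 5 is 2 (since 3·2 = 6 = 1·5 + 1), so t ≡ 2·0 = 0 ≡ 0 (mod 5).
    Then x = 2 + 13·0 = 2, valid modulo lcm(13, 5) = 65: x ≡ 2 (mod 65).
  Combine with x ≡ 6 (mod 7); new modulus lcm = 455.
    Write x = 2 + 65·t and substitute into x ≡ 6 (mod 7): 65·t ≡ 6 − 2 = 4 (mod 7).
    Reduce coefficients mod 7: 2·t ≡ 4 (mod 7).
    The inverse of 2 mod 7 is 4 (since 2·4 = 8 = 1·7 + 1), so t ≡ 4·4 = 16 ≡ 2 (mod 7).
    Then x = 2 + 65·2 = 132, valid modulo lcm(65, 7) = 455: x ≡ 132 (mod 455).
  Combine with x ≡ 8 (mod 17); new modulus lcm = 7735.
    Write x = 132 + 455·t and substitute into x ≡ 8 (mod 17): 455·t ≡ 8 − 132 = -124 (mod 17).
    Reduce coefficients mod 17: 13·t ≡ 12 (mod 17).
    The inverse of 13 mod 17 is 4 (since 13·4 = 52 = 3·17 + 1), so t ≡ 4·12 = 48 ≡ 14 (mod 17).
    Then x = 132 + 455·14 = 6502, valid modulo lcm(455, 17) = 7735: x ≡ 6502 (mod 7735).
  Combine with x ≡ 8 (mod 9); new modulus lcm = 69615.
    Write x = 6502 + 7735·t and substitute into x ≡ 8 (mod 9): 7735·t ≡ 8 − 6502 = -6494 (mod 9).
    Reduce coefficients mod 9: 4·t ≡ 4 (mod 9).
    The inverse of 4 mod 9 is 7 (since 4·7 = 28 = 3·9 + 1), so t ≡ 7·4 = 28 ≡ 1 (mod 9).
    Then x = 6502 + 7735·1 = 14237, valid modulo lcm(7735, 9) = 69615: x ≡ 14237 (mod 69615).
Verify against each original: 14237 mod 13 = 2, 14237 mod 5 = 2, 14237 mod 7 = 6, 14237 mod 17 = 8, 14237 mod 9 = 8.

x ≡ 14237 (mod 69615).


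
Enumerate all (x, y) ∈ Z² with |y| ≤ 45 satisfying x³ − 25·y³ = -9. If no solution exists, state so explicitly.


The equation is x³ - 25y³ = -9. For fixed y, x³ = 25·y³ − 9, so a solution requires the RHS to be a perfect cube.
Strategy: iterate y from -45 to 45, compute RHS = 25·y³ − 9, and check whether it is a (positive or negative) perfect cube.
Check small values of y:
  y = 0: RHS = -9 is not a perfect cube.
  y = 1: RHS = 16 is not a perfect cube.
  y = -1: RHS = -34 is not a perfect cube.
  y = 2: RHS = 191 is not a perfect cube.
  y = -2: RHS = -209 is not a perfect cube.
  y = 3: RHS = 666 is not a perfect cube.
  y = -3: RHS = -684 is not a perfect cube.
Continuing the search up to |y| = 45 finds no solutions either.
No (x, y) in the scanned range satisfies the equation.

No integer solutions with |y| ≤ 45.


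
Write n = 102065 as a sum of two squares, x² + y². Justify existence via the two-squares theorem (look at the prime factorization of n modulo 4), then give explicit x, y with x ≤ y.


Step 1: Factor n = 102065 = 5 · 137 · 149.
Step 2: Check the mod-4 condition on each prime factor: 5 ≡ 1 (mod 4), exponent 1; 137 ≡ 1 (mod 4), exponent 1; 149 ≡ 1 (mod 4), exponent 1.
All primes ≡ 3 (mod 4) appear to even exponent (or don't appear), so by the two-squares theorem n IS expressible as a sum of two squares.
Step 3: Build a representation. Here n = 5 · 137 · 149 is a product of primes ≡ 1 (mod 4). Each prime p ≡ 1 (mod 4) is itself a sum of two squares; find a² by testing p − a² for a perfect square:
  5: 5 − 1² = 4 = 2² ⇒ 5 = 1² + 2².
  137: 137 − 1² = 136, 137 − 2² = 133, 137 − 3² = 128, 137 − 4² = 121 = 11² ⇒ 137 = 4² + 11².
  149: 149 − 1² = 148, 149 − 2² = 145, 149 − 3² = 140, 149 − 4² = 133, 149 − 5² = 124, 149 − 6² = 113, 149 − 7² = 100 = 10² ⇒ 149 = 7² + 10².
  Combine using the Brahmagupta–Fibonacci identity (a² + b²)(c² + d²) = (ac − bd)² + (ad + bc)² = (ac + bd)² + (ad − bc)²:
  5 · 137 = 685: from (1² + 2²)(4² + 11²), take (1·4 − 2·11, 1·11 + 2·4) = (4 − 22, 11 + 8) = (-18, 19); dropping signs (only squares matter) gives (18, 19); check 18² + 19² = 324 + 361 = 685 ✓.
  685 · 149 = 102065: from (18² + 19²)(7² + 10²), take (18·7 − 19·10, 18·10 + 19·7) = (126 − 190, 180 + 133) = (-64, 313); dropping signs (only squares matter) gives (64, 313); check 64² + 313² = 4096 + 97969 = 102065 ✓.
Step 4: Order so x ≤ y and verify: 64² + 313² = 4096 + 97969 = 102065 = n. ✓

n = 102065 = 64² + 313² (one valid representation with x ≤ y).
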